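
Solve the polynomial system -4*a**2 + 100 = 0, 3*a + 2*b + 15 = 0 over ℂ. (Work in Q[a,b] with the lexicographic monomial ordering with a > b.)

{(5, -15), (-5, 0)}

Compute a lex Gröbner basis by Buchberger's algorithm.
f_1 = -4*a**2 + 100, LT = a**2.
f_2 = 3*a + 2*b + 15, LT = a.

S(f_1,f_2): lcm = a**2. S = -2/3*a*b - 5*a - 25.
  reduce S modulo (f_1, f_2):
  remainder 4/9*b**2 + 20/3*b ≠ 0; add h_3 = 4/9*b**2 + 20/3*b to the basis.

The other S-polynomials (S(f_1,h_3), S(f_2,h_3)) all reduce to 0 modulo the current basis, so we have a Gröbner basis.
Inter-reduce: drop elements whose leading term is divisible by another's, tail-reduce, and make monic.
Reduced Gröbner basis: {a + 2/3*b + 5, b**2 + 15*b}.

A lex Gröbner basis eliminates variables successively. Here b**2 + 15*b depends only on b, with roots {-15, 0}; lifting each root through the earlier basis elements recovers the full solutions.
  b = -15: the earlier basis element becomes a - 5 = 0, giving a = 5 — point (5, -15).
  b = 0: the earlier basis element becomes a + 5 = 0, giving a = -5 — point (-5, 0).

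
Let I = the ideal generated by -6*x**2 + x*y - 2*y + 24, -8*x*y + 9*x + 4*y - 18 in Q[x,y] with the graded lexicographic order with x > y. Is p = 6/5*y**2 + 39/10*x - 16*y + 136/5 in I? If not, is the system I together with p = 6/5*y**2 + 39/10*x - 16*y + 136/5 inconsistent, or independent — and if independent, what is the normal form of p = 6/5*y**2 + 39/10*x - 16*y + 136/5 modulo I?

Adjoining 6/5*y**2 + 39/10*x - 16*y + 136/5 makes the ideal the whole ring: the system is inconsistent.

First compute the reduced Gröbner basis of I by Buchberger's algorithm.
f_1 = -6*x**2 + x*y - 2*y + 24, LT = x**2.
f_2 = -8*x*y + 9*x + 4*y - 18, LT = x*y.

S(f_1,f_2): lcm = x**2*y. S = -1/6*x*y**2 + 9/8*x**2 + 1/2*x*y + 1/3*y**2 - 9/4*x - 4*y.
  reduce S modulo (f_1, f_2):
  remainder 1/4*y**2 - 27/16*x - 15/4*y + 27/8 ≠ 0; add h_3 = 1/4*y**2 - 27/16*x - 15/4*y + 27/8 to the basis.

The other S-polynomials (S(f_1,h_3), S(f_2,h_3)) all reduce to 0 modulo the current basis, so we have a Gröbner basis.
Inter-reduce: drop elements whose leading term is divisible by another's, tail-reduce, and make monic.
Reduced Gröbner basis: {x**2 - 3/16*x + 1/4*y - 29/8, x*y - 9/8*x - 1/2*y + 9/4, y**2 - 27/4*x - 15*y + 27/2}.
Label its elements g_1 = x**2 - 3/16*x + 1/4*y - 29/8, g_2 = x*y - 9/8*x - 1/2*y + 9/4, g_3 = y**2 - 27/4*x - 15*y + 27/2.

Reduce p = 6/5*y**2 + 39/10*x - 16*y + 136/5 modulo G:
  leading term y**2: subtract (6/5)·g_3 from 6/5*y**2 + 39/10*x - 16*y + 136/5 → 12*x + 2*y + 11
  leading term x: no divisor's leading term divides it; move 12*x to the remainder.
  leading term y: no divisor's leading term divides it; move 2*y to the remainder.
  leading term 1: no divisor's leading term divides it; move 11 to the remainder.
  normal form = 12*x + 2*y + 11.
The normal form is nonzero, so p ∉ I. Since p minus its normal form lies in I, I + (p) = I + (r) where r = 12*x + 2*y + 11; decide whether this ideal is the whole ring.
Run Buchberger on G together with r (pairs among the g_i already reduce to 0 since G is a Gröbner basis):
g_1 = x**2 - 3/16*x + 1/4*y - 29/8, LT = x**2.
g_2 = x*y - 9/8*x - 1/2*y + 9/4, LT = x*y.
g_3 = y**2 - 27/4*x - 15*y + 27/2, LT = y**2.
r = 12*x + 2*y + 11, LT = x.

S(g_1,r): lcm = x**2. S = -1/6*x*y - 53/48*x + 1/4*y - 29/8.
  reduce S modulo (g_1, g_2, g_3, r):
  remainder 55/144*y - 595/288 ≠ 0; add m_5 = 55/144*y - 595/288 to the basis.

S(g_2,r): lcm = x*y. S = -1/6*y**2 - 9/8*x - 17/12*y + 9/4.
  reduce S modulo (g_1, g_2, g_3, r, m_5):
  remainder -3325/264 ≠ 0; add m_6 = -3325/264 to the basis.

The other S-polynomials (S(g_1,g_2), S(g_1,g_3), S(g_2,g_3), S(g_3,r), S(g_1,m_5), S(g_2,m_5), S(g_3,m_5), S(r,m_5), S(g_1,m_6), S(g_2,m_6), S(g_3,m_6), S(r,m_6), S(m_5,m_6)) all reduce to 0 modulo the current basis, so we have a Gröbner basis.
Inter-reduce: drop elements whose leading term is divisible by another's, tail-reduce, and make monic.
Reduced Gröbner basis: {1}.
The reduced Gröbner basis of I + (p) is {1}: the ideal is the whole ring, so the enlarged system has no common solution — adjoining p is inconsistent.

The remainder on division by a Gröbner basis is unique — it is the normal form.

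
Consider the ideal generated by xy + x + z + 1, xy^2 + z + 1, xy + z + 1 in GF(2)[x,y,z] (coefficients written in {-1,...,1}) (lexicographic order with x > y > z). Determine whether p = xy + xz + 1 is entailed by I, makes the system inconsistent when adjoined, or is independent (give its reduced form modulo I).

Adjoining xy + xz + 1 makes the ideal the whole ring: the system is inconsistent.

First compute the reduced Gröbner basis of I by Buchberger's algorithm.
f_1 = xy + x + z + 1, LT = xy.
f_2 = xy^2 + z + 1, LT = xy^2.
f_3 = xy + z + 1, LT = xy.

S(f_1,f_2): lcm = xy^2. S = xy + yz + y + z + 1.
  leading term xy: subtract (1)·f_1 from xy + yz + y + z + 1 → x + yz + y
  leading term x: no divisor's leading term divides it; move x to the remainder.
  leading term yz: no divisor's leading term divides it; move yz to the remainder.
  leading term y: no divisor's leading term divides it; move y to the remainder.
  remainder x + yz + y ≠ 0; add h_4 = x + yz + y to the basis.

S(f_1,f_3): lcm = xy. S = x.
  leading term x: subtract (1)·h_4 from x → yz + y
  leading term yz: no divisor's leading term divides it; move yz to the remainder.
  leading term y: no divisor's leading term divides it; move y to the remainder.
  remainder yz + y ≠ 0; add h_5 = yz + y to the basis.

S(f_2,f_3): lcm = xy^2. S = yz + y + z + 1.
  leading term yz: subtract (1)·h_5 from yz + y + z + 1 → z + 1
  leading term z: no divisor's leading term divides it; move z to the remainder.
  leading term 1: no divisor's leading term divides it; move 1 to the remainder.
  remainder z + 1 ≠ 0; add h_6 = z + 1 to the basis.

The other S-polynomials (S(f_1,h_4), S(f_2,h_4), S(f_3,h_4), S(f_1,h_5), S(f_2,h_5), S(f_3,h_5), S(h_4,h_5), S(f_1,h_6), S(f_2,h_6), S(f_3,h_6), S(h_4,h_6), S(h_5,h_6)) all reduce to 0 modulo the current basis, so we have a Gröbner basis.
Inter-reduce: drop elements whose leading term is divisible by another's, tail-reduce, and make monic.
Reduced Gröbner basis: {x, z + 1}.
Label its elements g_1 = x, g_2 = z + 1.

Reduce p = xy + xz + 1 modulo G:
  leading term xy: subtract (y)·g_1 from xy + xz + 1 → xz + 1
  leading term xz: subtract (z)·g_1 from xz + 1 → 1
  leading term 1: no divisor's leading term divides it; move 1 to the remainder.
  normal form = 1.
The normal form is nonzero, so p ∉ I. Since p minus its normal form lies in I, I + (p) = I + (r) where r = 1; decide whether this ideal is the whole ring.
Here r = 1 is a nonzero constant, hence a unit: 1 ∈ I + (p), the Gröbner basis of I + (p) is {1}, and the enlarged system has no common solution — adjoining p is inconsistent.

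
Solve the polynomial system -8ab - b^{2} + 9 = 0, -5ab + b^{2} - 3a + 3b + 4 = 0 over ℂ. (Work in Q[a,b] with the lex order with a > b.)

{(-11/39, -27/13), (-1, -1), (1, 1)}

Compute a lex Gröbner basis by Buchberger's algorithm.
f_1 = -8ab - b^{2} + 9, LT = ab.
f_2 = -5ab - 3a + b^{2} + 3b + 4, LT = ab.

S(f_1,f_2): lcm = ab. S = -\tfrac{3}{5}a + \tfrac{13}{40}b^{2} + \tfrac{3}{5}b - \tfrac{13}{40}.
  reduce S modulo (f_1, f_2):
  remainder -\tfrac{3}{5}a + \tfrac{13}{40}b^{2} + \tfrac{3}{5}b - \tfrac{13}{40} ≠ 0; add h_3 = -\tfrac{3}{5}a + \tfrac{13}{40}b^{2} + \tfrac{3}{5}b - \tfrac{13}{40} to the basis.

S(f_1,h_3): lcm = ab. S = \tfrac{13}{24}b^{3} + \tfrac{9}{8}b^{2} - \tfrac{13}{24}b - \tfrac{9}{8}.
  reduce S modulo (f_1, f_2, h_3):
  remainder \tfrac{13}{24}b^{3} + \tfrac{9}{8}b^{2} - \tfrac{13}{24}b - \tfrac{9}{8} ≠ 0; add h_4 = \tfrac{13}{24}b^{3} + \tfrac{9}{8}b^{2} - \tfrac{13}{24}b - \tfrac{9}{8} to the basis.

The other S-polynomials (S(f_2,h_3), S(f_1,h_4), S(f_2,h_4), S(h_3,h_4)) all reduce to 0 modulo the current basis, so we have a Gröbner basis.
Inter-reduce: drop elements whose leading term is divisible by another's, tail-reduce, and make monic.
Reduced Gröbner basis: {a - \tfrac{13}{24}b^{2} - b + \tfrac{13}{24}, b^{3} + \tfrac{27}{13}b^{2} - b - \tfrac{27}{13}}.

Elimination: the polynomial b^{3} + \tfrac{27}{13}b^{2} - b - \tfrac{27}{13} lies in the elimination ideal for b, so b ∈ {-27/13, -1, 1}. For each such b, the remaining basis elements (now univariate) give the rest of the solution.
  b = -27/13: the earlier basis element becomes a + \tfrac{11}{39} = 0, giving a = -11/39 — point (-11/39, -27/13).
  b = -1: the earlier basis element becomes a + 1 = 0, giving a = -1 — point (-1, -1).
  b = 1: the earlier basis element becomes a - 1 = 0, giving a = 1 — point (1, 1).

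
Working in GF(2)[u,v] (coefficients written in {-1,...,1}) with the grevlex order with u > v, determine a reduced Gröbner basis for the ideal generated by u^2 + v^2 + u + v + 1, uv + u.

G = {v^3 + 1, u^2 + v^2 + u + v + 1, uv + u}

f_1 = u^2 + v^2 + u + v + 1, LT = u^2.
f_2 = uv + u, LT = uv.

S(f_1,f_2): lcm = u^2v. S = v^3 + u^2 + uv + v^2 + v.
  leading term v^3: no divisor's leading term divides it; move v^3 to the remainder.
  leading term u^2: subtract (1)·f_1 from u^2 + uv + v^2 + v → uv + u + 1
  leading term uv: subtract (1)·f_2 from uv + u + 1 → 1
  leading term 1: no divisor's leading term divides it; move 1 to the remainder.
  remainder v^3 + 1 ≠ 0; add g_3 = v^3 + 1 to the basis.

The other S-polynomials (S(f_1,g_3), S(f_2,g_3)) all reduce to 0 modulo the current basis, so we have a Gröbner basis.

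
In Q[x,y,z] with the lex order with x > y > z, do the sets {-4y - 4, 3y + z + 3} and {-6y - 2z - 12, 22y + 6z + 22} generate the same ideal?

Equality of ideals is decidable: compute both reduced Gröbner bases (unique for the ordering) and check whether they agree.
Buchberger on the first generating set:
f_1 = -4y - 4, LT = y.
f_2 = 3y + z + 3, LT = y.

S(f_1,f_2): lcm = y. S = -1/3z.
  leading term z: no divisor's leading term divides it; move -1/3z to the remainder.
  remainder -1/3z ≠ 0; add g_3 = -1/3z to the basis.

The other S-polynomials (S(f_1,g_3), S(f_2,g_3)) all reduce to 0 modulo the current basis, so we have a Gröbner basis.
Inter-reduce: drop elements whose leading term is divisible by another's, tail-reduce, and make monic.
Reduced Gröbner basis: {y + 1, z}.

Buchberger on the second generating set:
h_1 = -6y - 2z - 12, LT = y.
h_2 = 22y + 6z + 22, LT = y.

S(h_1,h_2): lcm = y. S = 2/33z + 1.
  leading term z: no divisor's leading term divides it; move 2/33z to the remainder.
  leading term 1: no divisor's leading term divides it; move 1 to the remainder.
  remainder 2/33z + 1 ≠ 0; add k_3 = 2/33z + 1 to the basis.

The other S-polynomials (S(h_1,k_3), S(h_2,k_3)) all reduce to 0 modulo the current basis, so we have a Gröbner basis.
Inter-reduce: drop elements whose leading term is divisible by another's, tail-reduce, and make monic.
Reduced Gröbner basis: {y - 7/2, z + 33/2}.

These differ, so the ideals are not equal.

No, the ideals differ.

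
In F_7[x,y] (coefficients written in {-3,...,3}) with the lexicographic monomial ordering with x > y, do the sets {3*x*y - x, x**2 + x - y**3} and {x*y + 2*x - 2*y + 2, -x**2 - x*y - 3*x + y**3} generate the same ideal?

For a fixed monomial order, each ideal has a unique reduced Gröbner basis; comparing bases decides equality.
Buchberger on the first generating set:
f_1 = 3*x*y - x, LT = x*y.
f_2 = x**2 + x - y**3, LT = x**2.

S(f_1,f_2): lcm = x**2*y. S = 2*x**2 - x*y + y**4.
  reduce S modulo (f_1, f_2):
  remainder y**4 + 2*y**3 ≠ 0; add g_3 = y**4 + 2*y**3 to the basis.

The other S-polynomials (S(f_1,g_3), S(f_2,g_3)) all reduce to 0 modulo the current basis, so we have a Gröbner basis.
Inter-reduce: drop elements whose leading term is divisible by another's, tail-reduce, and make monic.
Reduced Gröbner basis: {x**2 + x - y**3, x*y + 2*x, y**4 + 2*y**3}.

Buchberger on the second generating set:
h_1 = x*y + 2*x - 2*y + 2, LT = x*y.
h_2 = -x**2 - x*y - 3*x + y**3, LT = x**2.

S(h_1,h_2): lcm = x**2*y. S = 2*x**2 - x*y**2 + 2*x*y + 2*x + y**4.
  reduce S modulo (h_1, h_2):
  remainder -x + y**4 + 2*y**3 - 2*y**2 - y + 3 ≠ 0; add k_3 = -x + y**4 + 2*y**3 - 2*y**2 - y + 3 to the basis.

S(h_1,k_3): lcm = x*y. S = 2*x + y**5 + 2*y**4 - 2*y**3 - y**2 + y + 2.
  reduce S modulo (h_1, h_2, k_3):
  remainder y**5 - 3*y**4 + 2*y**3 + 2*y**2 - y + 1 ≠ 0; add k_4 = y**5 - 3*y**4 + 2*y**3 + 2*y**2 - y + 1 to the basis.

The other S-polynomials (S(h_2,k_3), S(h_1,k_4), S(h_2,k_4), S(k_3,k_4)) all reduce to 0 modulo the current basis, so we have a Gröbner basis.
Inter-reduce: drop elements whose leading term is divisible by another's, tail-reduce, and make monic.
Reduced Gröbner basis: {x - y**4 - 2*y**3 + 2*y**2 + y - 3, y**5 - 3*y**4 + 2*y**3 + 2*y**2 - y + 1}.

Since the reduced bases disagree, the two ideals are not the same.
The same test decides containment: I ⊆ J iff every generator of I reduces to 0 modulo a Gröbner basis of J.

No, the ideals differ.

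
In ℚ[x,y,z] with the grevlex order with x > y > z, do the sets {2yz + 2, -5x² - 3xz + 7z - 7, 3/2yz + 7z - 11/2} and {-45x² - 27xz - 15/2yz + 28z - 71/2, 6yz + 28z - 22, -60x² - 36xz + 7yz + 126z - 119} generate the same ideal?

Yes, the ideals are equal.

Two ideals are equal iff their reduced Gröbner bases coincide (the reduced basis is unique for a fixed ordering).
Buchberger on the first generating set:
f_1 = 2yz + 2, LT = yz.
f_2 = -5x² - 3xz + 7z - 7, LT = x².
f_3 = 3/2yz + 7z - 11/2, LT = yz.

S(f_1,f_3): lcm = yz. S = -14/3z + 14/3.
  reduce S modulo (f_1, f_2, f_3):
  remainder -14/3z + 14/3 ≠ 0; add g_4 = -14/3z + 14/3 to the basis.

S(f_1,g_4): lcm = yz. S = y + 1.
  reduce S modulo (f_1, f_2, f_3, g_4):
  remainder y + 1 ≠ 0; add g_5 = y + 1 to the basis.

The other S-polynomials (S(f_1,f_2), S(f_2,f_3), S(f_2,g_4), S(f_3,g_4), S(f_1,g_5), S(f_2,g_5), S(f_3,g_5), S(g_4,g_5)) all reduce to 0 modulo the current basis, so we have a Gröbner basis.
Inter-reduce: drop elements whose leading term is divisible by another's, tail-reduce, and make monic.
Reduced Gröbner basis: {x² + ⅗x, y + 1, z - 1}.

Buchberger on the second generating set:
h_1 = -45x² - 27xz - 15/2yz + 28z - 71/2, LT = x².
h_2 = 6yz + 28z - 22, LT = yz.
h_3 = -60x² - 36xz + 7yz + 126z - 119, LT = x².

S(h_1,h_3): lcm = x². S = 17/60yz + 133/90z - 43/36.
  reduce S modulo (h_1, h_2, h_3):
  remainder 7/45z - 7/45 ≠ 0; add k_4 = 7/45z - 7/45 to the basis.

S(h_2,k_4): lcm = yz. S = y + 14/3z - 11/3.
  reduce S modulo (h_1, h_2, h_3, k_4):
  remainder y + 1 ≠ 0; add k_5 = y + 1 to the basis.

The other S-polynomials (S(h_1,h_2), S(h_2,h_3), S(h_1,k_4), S(h_3,k_4), S(h_1,k_5), S(h_2,k_5), S(h_3,k_5), S(k_4,k_5)) all reduce to 0 modulo the current basis, so we have a Gröbner basis.
Inter-reduce: drop elements whose leading term is divisible by another's, tail-reduce, and make monic.
Reduced Gröbner basis: {x² + ⅗x, y + 1, z - 1}.

Same reduced basis, so the two generating sets span the same ideal.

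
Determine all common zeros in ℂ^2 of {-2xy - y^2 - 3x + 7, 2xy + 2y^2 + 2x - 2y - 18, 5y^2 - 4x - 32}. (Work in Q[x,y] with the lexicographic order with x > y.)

{(-3, -2)}

Compute a lex Gröbner basis by Buchberger's algorithm.
f_1 = -2xy - 3x - y^2 + 7, LT = xy.
f_2 = 2xy + 2x + 2y^2 - 2y - 18, LT = xy.
f_3 = -4x + 5y^2 - 32, LT = x.

S(f_1,f_2): lcm = xy. S = 1/2x - 1/2y^2 + y + 11/2.
  leading term x: subtract (-1/8)·f_3 from 1/2x - 1/2y^2 + y + 11/2 → 1/8y^2 + y + 3/2
  leading term y^2: no divisor's leading term divides it; move 1/8y^2 to the remainder.
  leading term y: no divisor's leading term divides it; move y to the remainder.
  leading term 1: no divisor's leading term divides it; move 3/2 to the remainder.
  remainder 1/8y^2 + y + 3/2 ≠ 0; add h_4 = 1/8y^2 + y + 3/2 to the basis.

S(f_1,f_3): lcm = xy. S = 3/2x + 5/4y^3 + 1/2y^2 - 8y - 7/2.
  leading term x: subtract (-3/8)·f_3 from 3/2x + 5/4y^3 + 1/2y^2 - 8y - 7/2 → 5/4y^3 + 19/8y^2 - 8y - 31/2
  leading term y^3: subtract (10y)·h_4 from 5/4y^3 + 19/8y^2 - 8y - 31/2 → -61/8y^2 - 23y - 31/2
  leading term y^2: subtract (-61)·h_4 from -61/8y^2 - 23y - 31/2 → 38y + 76
  leading term y: no divisor's leading term divides it; move 38y to the remainder.
  leading term 1: no divisor's leading term divides it; move 76 to the remainder.
  remainder 38y + 76 ≠ 0; add h_5 = 38y + 76 to the basis.

The other S-polynomials (S(f_2,f_3), S(f_1,h_4), S(f_2,h_4), S(f_3,h_4), S(f_1,h_5), S(f_2,h_5), S(f_3,h_5), S(h_4,h_5)) all reduce to 0 modulo the current basis, so we have a Gröbner basis.
Inter-reduce: drop elements whose leading term is divisible by another's, tail-reduce, and make monic.
Reduced Gröbner basis: {x + 3, y + 2}.

Elimination: the polynomial y + 2 lies in the elimination ideal for y, so y ∈ {-2}. For each such y, the remaining basis elements (now univariate) give the rest of the solution.
  y = -2: the earlier basis element becomes x + 3 = 0, giving x = -3 — point (-3, -2).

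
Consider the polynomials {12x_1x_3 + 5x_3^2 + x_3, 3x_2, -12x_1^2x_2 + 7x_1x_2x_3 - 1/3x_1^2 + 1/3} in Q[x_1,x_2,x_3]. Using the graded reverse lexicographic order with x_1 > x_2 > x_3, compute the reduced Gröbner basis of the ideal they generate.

G = {x_3^3 + 2/5x_3^2 - 143/25x_3, x_1^2 - 1, x_1x_3 + 5/12x_3^2 + 1/12x_3, x_2}

f_1 = 12x_1x_3 + 5x_3^2 + x_3, LT = x_1x_3.
f_2 = 3x_2, LT = x_2.
f_3 = -12x_1^2x_2 + 7x_1x_2x_3 - 1/3x_1^2 + 1/3, LT = x_1^2x_2.

S(f_1,f_3): lcm = x_1^2x_2x_3. S = x_1x_2x_3^2 - 1/36x_1^2x_3 + 1/12x_1x_2x_3 + 1/36x_3.
  reduce S modulo (f_1, f_2, f_3):
  remainder -25/5184x_3^3 - 5/2592x_3^2 + 143/5184x_3 ≠ 0; add g_4 = -25/5184x_3^3 - 5/2592x_3^2 + 143/5184x_3 to the basis.

S(f_2,f_3): lcm = x_1^2x_2. S = 7/12x_1x_2x_3 - 1/36x_1^2 + 1/36.
  reduce S modulo (f_1, f_2, f_3, g_4):
  remainder -1/36x_1^2 + 1/36 ≠ 0; add g_5 = -1/36x_1^2 + 1/36 to the basis.

The other S-polynomials (S(f_1,f_2), S(f_1,g_4), S(f_2,g_4), S(f_3,g_4), S(f_1,g_5), S(f_2,g_5), S(f_3,g_5), S(g_4,g_5)) all reduce to 0 modulo the current basis, so we have a Gröbner basis.
Inter-reduce: drop elements whose leading term is divisible by another's, tail-reduce, and make monic.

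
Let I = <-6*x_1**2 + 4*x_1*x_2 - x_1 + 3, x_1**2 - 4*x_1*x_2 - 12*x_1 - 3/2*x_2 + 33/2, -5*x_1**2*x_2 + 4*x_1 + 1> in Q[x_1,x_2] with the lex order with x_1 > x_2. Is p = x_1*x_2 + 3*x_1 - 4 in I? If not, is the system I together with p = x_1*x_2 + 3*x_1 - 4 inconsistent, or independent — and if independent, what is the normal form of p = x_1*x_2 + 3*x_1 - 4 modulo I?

First compute the reduced Gröbner basis of I by Buchberger's algorithm.
f_1 = -6*x_1**2 + 4*x_1*x_2 - x_1 + 3, LT = x_1**2.
f_2 = x_1**2 - 4*x_1*x_2 - 12*x_1 - 3/2*x_2 + 33/2, LT = x_1**2.
f_3 = -5*x_1**2*x_2 + 4*x_1 + 1, LT = x_1**2*x_2.

S(f_1,f_2): lcm = x_1**2. S = 10/3*x_1*x_2 + 73/6*x_1 + 3/2*x_2 - 17.
  leading term x_1*x_2: no divisor's leading term divides it; move 10/3*x_1*x_2 to the remainder.
  leading term x_1: no divisor's leading term divides it; move 73/6*x_1 to the remainder.
  leading term x_2: no divisor's leading term divides it; move 3/2*x_2 to the remainder.
  leading term 1: no divisor's leading term divides it; move -17 to the remainder.
  remainder 10/3*x_1*x_2 + 73/6*x_1 + 3/2*x_2 - 17 ≠ 0; add h_4 = 10/3*x_1*x_2 + 73/6*x_1 + 3/2*x_2 - 17 to the basis.

S(f_1,f_3): lcm = x_1**2*x_2. S = -2/3*x_1*x_2**2 + 1/6*x_1*x_2 + 4/5*x_1 - 1/2*x_2 + 1/5.
  leading term x_1*x_2**2: subtract (-1/5*x_2)·h_4 from -2/3*x_1*x_2**2 + 1/6*x_1*x_2 + 4/5*x_1 - 1/2*x_2 + 1/5 → 13/5*x_1*x_2 + 4/5*x_1 + 3/10*x_2**2 - 39/10*x_2 + 1/5
  leading term x_1*x_2: subtract (39/50)·h_4 from 13/5*x_1*x_2 + 4/5*x_1 + 3/10*x_2**2 - 39/10*x_2 + 1/5 → -869/100*x_1 + 3/10*x_2**2 - 507/100*x_2 + 673/50
  leading term x_1: no divisor's leading term divides it; move -869/100*x_1 to the remainder.
  leading term x_2**2: no divisor's leading term divides it; move 3/10*x_2**2 to the remainder.
  leading term x_2: no divisor's leading term divides it; move -507/100*x_2 to the remainder.
  leading term 1: no divisor's leading term divides it; move 673/50 to the remainder.
  remainder -869/100*x_1 + 3/10*x_2**2 - 507/100*x_2 + 673/50 ≠ 0; add h_5 = -869/100*x_1 + 3/10*x_2**2 - 507/100*x_2 + 673/50 to the basis.

S(f_1,h_4): lcm = x_1**2*x_2. S = -73/20*x_1**2 - 2/3*x_1*x_2**2 - 17/60*x_1*x_2 + 51/10*x_1 - 1/2*x_2.
  leading term x_1**2: subtract (73/120)·f_1 from -73/20*x_1**2 - 2/3*x_1*x_2**2 - 17/60*x_1*x_2 + 51/10*x_1 - 1/2*x_2 → -2/3*x_1*x_2**2 - 163/60*x_1*x_2 + 137/24*x_1 - 1/2*x_2 - 73/40
  leading term x_1*x_2**2: subtract (-1/5*x_2)·h_4 from -2/3*x_1*x_2**2 - 163/60*x_1*x_2 + 137/24*x_1 - 1/2*x_2 - 73/40 → -17/60*x_1*x_2 + 137/24*x_1 + 3/10*x_2**2 - 39/10*x_2 - 73/40
  leading term x_1*x_2: subtract (-17/200)·h_4 from -17/60*x_1*x_2 + 137/24*x_1 + 3/10*x_2**2 - 39/10*x_2 - 73/40 → 2697/400*x_1 + 3/10*x_2**2 - 1509/400*x_2 - 327/100
  leading term x_1: subtract (-2697/3476)·h_5 from 2697/400*x_1 + 3/10*x_2**2 - 1509/400*x_2 - 327/100 → 18519/34760*x_2**2 - 26787/3476*x_2 + 249351/34760
  leading term x_2**2: no divisor's leading term divides it; move 18519/34760*x_2**2 to the remainder.
  leading term x_2: no divisor's leading term divides it; move -26787/3476*x_2 to the remainder.
  leading term 1: no divisor's leading term divides it; move 249351/34760 to the remainder.
  remainder 18519/34760*x_2**2 - 26787/3476*x_2 + 249351/34760 ≠ 0; add h_6 = 18519/34760*x_2**2 - 26787/3476*x_2 + 249351/34760 to the basis.

S(f_1,h_5): lcm = x_1**2. S = 30/869*x_1*x_2**2 - 3259/2607*x_1*x_2 + 8945/5214*x_1 - 1/2.
  leading term x_1*x_2**2: subtract (9/869*x_2)·h_4 from 30/869*x_1*x_2**2 - 3259/2607*x_1*x_2 + 8945/5214*x_1 - 1/2 → -7175/5214*x_1*x_2 + 8945/5214*x_1 - 27/1738*x_2**2 + 153/869*x_2 - 1/2
  leading term x_1*x_2: subtract (-1435/3476)·h_4 from -7175/5214*x_1*x_2 + 8945/5214*x_1 - 27/1738*x_2**2 + 153/869*x_2 - 1/2 → 46845/6952*x_1 - 27/1738*x_2**2 + 5529/6952*x_2 - 26133/3476
  leading term x_1: subtract (-1171125/1510322)·h_5 from 46845/6952*x_1 - 27/1738*x_2**2 + 5529/6952*x_2 - 26133/3476 → 655749/3020644*x_2**2 - 9472857/3020644*x_2 + 2204277/755161
  leading term x_2**2: subtract (2185830/5364337)·h_6 from 655749/3020644*x_2**2 - 9472857/3020644*x_2 + 2204277/755161 → 87321/21457348*x_2 - 87321/21457348
  leading term x_2: no divisor's leading term divides it; move 87321/21457348*x_2 to the remainder.
  leading term 1: no divisor's leading term divides it; move -87321/21457348 to the remainder.
  remainder 87321/21457348*x_2 - 87321/21457348 ≠ 0; add h_7 = 87321/21457348*x_2 - 87321/21457348 to the basis.

The other S-polynomials (S(f_2,f_3), S(f_2,h_4), S(f_3,h_4), S(f_2,h_5), S(f_3,h_5), S(h_4,h_5), S(f_1,h_6), S(f_2,h_6), S(f_3,h_6), S(h_4,h_6), S(h_5,h_6), S(f_1,h_7), S(f_2,h_7), S(f_3,h_7), S(h_4,h_7), S(h_5,h_7), S(h_6,h_7)) all reduce to 0 modulo the current basis, so we have a Gröbner basis.
Inter-reduce: drop elements whose leading term is divisible by another's, tail-reduce, and make monic.
Reduced Gröbner basis: {x_1 - 1, x_2 - 1}.
Label its elements g_1 = x_1 - 1, g_2 = x_2 - 1.

Reduce p = x_1*x_2 + 3*x_1 - 4 modulo G:
  leading term x_1*x_2: subtract (x_2)·g_1 from x_1*x_2 + 3*x_1 - 4 → 3*x_1 + x_2 - 4
  leading term x_1: subtract (3)·g_1 from 3*x_1 + x_2 - 4 → x_2 - 1
  leading term x_2: subtract (1)·g_2 from x_2 - 1 → 0
  normal form = 0.
Since the normal form is 0, p ∈ I.

x_1*x_2 + 3*x_1 - 4 lies in I (it reduces to 0).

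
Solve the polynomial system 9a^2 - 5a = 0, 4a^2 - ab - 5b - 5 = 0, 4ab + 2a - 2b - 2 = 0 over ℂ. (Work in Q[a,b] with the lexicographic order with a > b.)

Compute a lex Gröbner basis by Buchberger's algorithm.
f_1 = 9a^2 - 5a, LT = a^2.
f_2 = 4a^2 - ab - 5b - 5, LT = a^2.
f_3 = 4ab + 2a - 2b - 2, LT = ab.

S(f_1,f_2): lcm = a^2. S = 1/4ab - 5/9a + 5/4b + 5/4.
  leading term ab: subtract (1/16)·f_3 from 1/4ab - 5/9a + 5/4b + 5/4 → -49/72a + 11/8b + 11/8
  leading term a: no divisor's leading term divides it; move -49/72a to the remainder.
  leading term b: no divisor's leading term divides it; move 11/8b to the remainder.
  leading term 1: no divisor's leading term divides it; move 11/8 to the remainder.
  remainder -49/72a + 11/8b + 11/8 ≠ 0; add h_4 = -49/72a + 11/8b + 11/8 to the basis.

S(f_1,f_3): lcm = a^2b. S = -1/2a^2 - 1/18ab + 1/2a.
  leading term a^2: subtract (-1/18)·f_1 from -1/2a^2 - 1/18ab + 1/2a → -1/18ab + 2/9a
  leading term ab: subtract (-1/72)·f_3 from -1/18ab + 2/9a → 1/4a - 1/36b - 1/36
  leading term a: subtract (-18/49)·h_4 from 1/4a - 1/36b - 1/36 → 421/882b + 421/882
  leading term b: no divisor's leading term divides it; move 421/882b to the remainder.
  leading term 1: no divisor's leading term divides it; move 421/882 to the remainder.
  remainder 421/882b + 421/882 ≠ 0; add h_5 = 421/882b + 421/882 to the basis.

S(f_2,f_3): lcm = a^2b. S = -1/2a^2 - 1/4ab^2 + 1/2ab + 1/2a - 5/4b^2 - 5/4b.
  leading term a^2: subtract (-1/18)·f_1 from -1/2a^2 - 1/4ab^2 + 1/2ab + 1/2a - 5/4b^2 - 5/4b → -1/4ab^2 + 1/2ab + 2/9a - 5/4b^2 - 5/4b
  leading term ab^2: subtract (-1/16b)·f_3 from -1/4ab^2 + 1/2ab + 2/9a - 5/4b^2 - 5/4b → 5/8ab + 2/9a - 11/8b^2 - 11/8b
  leading term ab: subtract (5/32)·f_3 from 5/8ab + 2/9a - 11/8b^2 - 11/8b → -13/144a - 11/8b^2 - 17/16b + 5/16
  leading term a: subtract (13/98)·h_4 from -13/144a - 11/8b^2 - 17/16b + 5/16 → -11/8b^2 - 61/49b + 51/392
  leading term b^2: subtract (-4851/1684b)·h_5 from -11/8b^2 - 61/49b + 51/392 → 51/392b + 51/392
  leading term b: subtract (459/1684)·h_5 from 51/392b + 51/392 → 0
  remainder 0.

S(f_1,h_4): lcm = a^2. S = 99/49ab + 646/441a.
  leading term ab: subtract (99/196)·f_3 from 99/49ab + 646/441a → 401/882a + 99/98b + 99/98
  leading term a: subtract (-1604/2401)·h_4 from 401/882a + 99/98b + 99/98 → 4631/2401b + 4631/2401
  leading term b: subtract (198/49)·h_5 from 4631/2401b + 4631/2401 → 0
  remainder 0.

S(f_2,h_4): lcm = a^2. S = 347/196ab + 99/49a - 5/4b - 5/4.
  leading term ab: subtract (347/784)·f_3 from 347/196ab + 99/49a - 5/4b - 5/4 → 445/392a - 143/392b - 143/392
  leading term a: subtract (-4005/2401)·h_4 from 445/392a - 143/392b - 143/392 → 4631/2401b + 4631/2401
  leading term b: subtract (198/49)·h_5 from 4631/2401b + 4631/2401 → 0
  remainder 0.

S(f_3,h_4): lcm = ab. S = 1/2a + 99/49b^2 + 149/98b - 1/2.
  leading term a: subtract (-36/49)·h_4 from 1/2a + 99/49b^2 + 149/98b - 1/2 → 99/49b^2 + 124/49b + 25/49
  leading term b^2: subtract (1782/421b)·h_5 from 99/49b^2 + 124/49b + 25/49 → 25/49b + 25/49
  leading term b: subtract (450/421)·h_5 from 25/49b + 25/49 → 0
  remainder 0.

S(f_1,h_5): leading monomials are coprime, so the S-polynomial reduces to 0 (Buchberger's first criterion).
S(f_2,h_5): leading monomials are coprime, so the S-polynomial reduces to 0 (Buchberger's first criterion).
S(f_3,h_5): lcm = ab. S = -1/2a - 1/2b - 1/2.
  leading term a: subtract (36/49)·h_4 from -1/2a - 1/2b - 1/2 → -74/49b - 74/49
  leading term b: subtract (-1332/421)·h_5 from -74/49b - 74/49 → 0
  remainder 0.

S(h_4,h_5): leading monomials are coprime, so the S-polynomial reduces to 0 (Buchberger's first criterion).
Every S-polynomial of the final basis reduces to 0, so we have a Gröbner basis.
Inter-reduce: drop elements whose leading term is divisible by another's, tail-reduce, and make monic.
Reduced Gröbner basis: {a, b + 1}.

From the last basis element, b + 1 = 0, so b takes values in {-1}. Each choice, substituted upward through the basis, yields the corresponding point(s) of the solution set.
  b = -1: the earlier basis element becomes a = 0, giving a = 0 — point (0, -1).
Check: every point annihilates each of the original generators.

{(0, -1)}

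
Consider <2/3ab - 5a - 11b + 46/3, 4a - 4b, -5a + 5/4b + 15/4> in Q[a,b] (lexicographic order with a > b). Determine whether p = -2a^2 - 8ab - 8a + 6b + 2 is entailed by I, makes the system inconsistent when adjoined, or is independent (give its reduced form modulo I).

First compute the reduced Gröbner basis of I by Buchberger's algorithm.
f_1 = 2/3ab - 5a - 11b + 46/3, LT = ab.
f_2 = 4a - 4b, LT = a.
f_3 = -5a + 5/4b + 15/4, LT = a.

S(f_1,f_2): lcm = ab. S = -15/2a + b^2 - 33/2b + 23.
  leading term a: subtract (-15/8)·f_2 from -15/2a + b^2 - 33/2b + 23 → b^2 - 24b + 23
  leading term b^2: no divisor's leading term divides it; move b^2 to the remainder.
  leading term b: no divisor's leading term divides it; move -24b to the remainder.
  leading term 1: no divisor's leading term divides it; move 23 to the remainder.
  remainder b^2 - 24b + 23 ≠ 0; add h_4 = b^2 - 24b + 23 to the basis.

S(f_1,f_3): lcm = ab. S = -15/2a + 1/4b^2 - 63/4b + 23.
  leading term a: subtract (-15/8)·f_2 from -15/2a + 1/4b^2 - 63/4b + 23 → 1/4b^2 - 93/4b + 23
  leading term b^2: subtract (1/4)·h_4 from 1/4b^2 - 93/4b + 23 → -69/4b + 69/4
  leading term b: no divisor's leading term divides it; move -69/4b to the remainder.
  leading term 1: no divisor's leading term divides it; move 69/4 to the remainder.
  remainder -69/4b + 69/4 ≠ 0; add h_5 = -69/4b + 69/4 to the basis.

The other S-polynomials (S(f_2,f_3), S(f_1,h_4), S(f_2,h_4), S(f_3,h_4), S(f_1,h_5), S(f_2,h_5), S(f_3,h_5), S(h_4,h_5)) all reduce to 0 modulo the current basis, so we have a Gröbner basis.
Inter-reduce: drop elements whose leading term is divisible by another's, tail-reduce, and make monic.
Reduced Gröbner basis: {a - 1, b - 1}.
Label its elements g_1 = a - 1, g_2 = b - 1.

Reduce p = -2a^2 - 8ab - 8a + 6b + 2 modulo G:
  leading term a^2: subtract (-2a)·g_1 from -2a^2 - 8ab - 8a + 6b + 2 → -8ab - 10a + 6b + 2
  leading term ab: subtract (-8b)·g_1 from -8ab - 10a + 6b + 2 → -10a - 2b + 2
  leading term a: subtract (-10)·g_1 from -10a - 2b + 2 → -2b - 8
  leading term b: subtract (-2)·g_2 from -2b - 8 → -10
  leading term 1: no divisor's leading term divides it; move -10 to the remainder.
  normal form = -10.
The normal form is nonzero, so p ∉ I. Since p minus its normal form lies in I, I + (p) = I + (r) where r = -10; decide whether this ideal is the whole ring.
Here r = -10 is a nonzero constant, hence a unit: 1 ∈ I + (p), the Gröbner basis of I + (p) is {1}, and the enlarged system has no common solution — adjoining p is inconsistent.

Adjoining -2a^2 - 8ab - 8a + 6b + 2 makes the ideal the whole ring: the system is inconsistent.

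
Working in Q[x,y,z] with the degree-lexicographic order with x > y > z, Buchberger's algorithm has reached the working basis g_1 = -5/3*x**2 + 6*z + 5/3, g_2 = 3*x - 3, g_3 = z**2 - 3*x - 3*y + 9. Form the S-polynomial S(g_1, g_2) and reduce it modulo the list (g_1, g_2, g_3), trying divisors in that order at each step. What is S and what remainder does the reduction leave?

lcm(LM(g_1), LM(g_2)) = x**2.
S = (lcm/LT(g_1))·g_1 − (lcm/LT(g_2))·g_2 = x - 18/5*z - 1.
Reduce S modulo (g_1, g_2, g_3) in that order:
  leading term x: subtract (1/3)·g_2 from x - 18/5*z - 1 → -18/5*z
  leading term z: no divisor's leading term divides it; move -18/5*z to the remainder.
The remainder -18/5*z is nonzero, so it would be added as the next basis element.
An S-polynomial is built so that the two leading terms cancel; whether anything survives reduction is exactly the Gröbner-basis criterion.

S(g_1, g_2) = x - 18/5*z - 1; remainder on division = -18/5*z.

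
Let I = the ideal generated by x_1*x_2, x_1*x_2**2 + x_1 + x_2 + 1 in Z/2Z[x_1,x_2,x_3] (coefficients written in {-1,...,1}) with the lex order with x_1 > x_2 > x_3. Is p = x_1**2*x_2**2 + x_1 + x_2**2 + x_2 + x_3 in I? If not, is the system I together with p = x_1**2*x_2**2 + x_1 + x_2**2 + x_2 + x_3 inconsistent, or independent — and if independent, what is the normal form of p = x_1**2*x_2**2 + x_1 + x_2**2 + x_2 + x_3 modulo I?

x_1**2*x_2**2 + x_1 + x_2**2 + x_2 + x_3 is independent of I; its normal form modulo I is x_2 + x_3 + 1.

First compute the reduced Gröbner basis of I by Buchberger's algorithm.
f_1 = x_1*x_2, LT = x_1*x_2.
f_2 = x_1*x_2**2 + x_1 + x_2 + 1, LT = x_1*x_2**2.

S(f_1,f_2): lcm = x_1*x_2**2. S = x_1 + x_2 + 1.
  leading term x_1: no divisor's leading term divides it; move x_1 to the remainder.
  leading term x_2: no divisor's leading term divides it; move x_2 to the remainder.
  leading term 1: no divisor's leading term divides it; move 1 to the remainder.
  remainder x_1 + x_2 + 1 ≠ 0; add h_3 = x_1 + x_2 + 1 to the basis.

S(f_1,h_3): lcm = x_1*x_2. S = x_2**2 + x_2.
  leading term x_2**2: no divisor's leading term divides it; move x_2**2 to the remainder.
  leading term x_2: no divisor's leading term divides it; move x_2 to the remainder.
  remainder x_2**2 + x_2 ≠ 0; add h_4 = x_2**2 + x_2 to the basis.

The other S-polynomials (S(f_2,h_3), S(f_1,h_4), S(f_2,h_4), S(h_3,h_4)) all reduce to 0 modulo the current basis, so we have a Gröbner basis.
Inter-reduce: drop elements whose leading term is divisible by another's, tail-reduce, and make monic.
Reduced Gröbner basis: {x_1 + x_2 + 1, x_2**2 + x_2}.
Label its elements g_1 = x_1 + x_2 + 1, g_2 = x_2**2 + x_2.

Reduce p = x_1**2*x_2**2 + x_1 + x_2**2 + x_2 + x_3 modulo G:
  leading term x_1**2*x_2**2: subtract (x_1*x_2**2)·g_1 from x_1**2*x_2**2 + x_1 + x_2**2 + x_2 + x_3 → x_1*x_2**3 + x_1*x_2**2 + x_1 + x_2**2 + x_2 + x_3
  leading term x_1*x_2**3: subtract (x_2**3)·g_1 from x_1*x_2**3 + x_1*x_2**2 + x_1 + x_2**2 + x_2 + x_3 → x_1*x_2**2 + x_1 + x_2**4 + x_2**3 + x_2**2 + x_2 + x_3
  leading term x_1*x_2**2: subtract (x_2**2)·g_1 from x_1*x_2**2 + x_1 + x_2**4 + x_2**3 + x_2**2 + x_2 + x_3 → x_1 + x_2**4 + x_2 + x_3
  leading term x_1: subtract (1)·g_1 from x_1 + x_2**4 + x_2 + x_3 → x_2**4 + x_3 + 1
  leading term x_2**4: subtract (x_2**2)·g_2 from x_2**4 + x_3 + 1 → x_2**3 + x_3 + 1
  leading term x_2**3: subtract (x_2)·g_2 from x_2**3 + x_3 + 1 → x_2**2 + x_3 + 1
  leading term x_2**2: subtract (1)·g_2 from x_2**2 + x_3 + 1 → x_2 + x_3 + 1
  leading term x_2: no divisor's leading term divides it; move x_2 to the remainder.
  leading term x_3: no divisor's leading term divides it; move x_3 to the remainder.
  leading term 1: no divisor's leading term divides it; move 1 to the remainder.
  normal form = x_2 + x_3 + 1.
The normal form is nonzero, so p ∉ I. Since p minus its normal form lies in I, I + (p) = I + (r) where r = x_2 + x_3 + 1; decide whether this ideal is the whole ring.
Run Buchberger on G together with r (pairs among the g_i already reduce to 0 since G is a Gröbner basis):
g_1 = x_1 + x_2 + 1, LT = x_1.
g_2 = x_2**2 + x_2, LT = x_2**2.
r = x_2 + x_3 + 1, LT = x_2.

S(g_2,r): lcm = x_2**2. S = x_2*x_3.
  leading term x_2*x_3: subtract (x_3)·r from x_2*x_3 → x_3**2 + x_3
  leading term x_3**2: no divisor's leading term divides it; move x_3**2 to the remainder.
  leading term x_3: no divisor's leading term divides it; move x_3 to the remainder.
  remainder x_3**2 + x_3 ≠ 0; add m_4 = x_3**2 + x_3 to the basis.

The other S-polynomials (S(g_1,g_2), S(g_1,r), S(g_1,m_4), S(g_2,m_4), S(r,m_4)) all reduce to 0 modulo the current basis, so we have a Gröbner basis.
Inter-reduce: drop elements whose leading term is divisible by another's, tail-reduce, and make monic.
Reduced Gröbner basis: {x_1 + x_3, x_2 + x_3 + 1, x_3**2 + x_3}.
The reduced Gröbner basis of I + (p) is {x_1 + x_3, x_2 + x_3 + 1, x_3**2 + x_3} ≠ {1}, a proper ideal, so the enlarged system stays consistent: p is independent of I, with normal form x_2 + x_3 + 1.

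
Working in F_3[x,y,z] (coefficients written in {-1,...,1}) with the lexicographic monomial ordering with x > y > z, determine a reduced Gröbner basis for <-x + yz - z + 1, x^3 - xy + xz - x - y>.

f_1 = -x + yz - z + 1, LT = x.
f_2 = x^3 - xy + xz - x - y, LT = x^3.

S(f_1,f_2): lcm = x^3. S = -x^2yz + x^2z - x^2 + xy - xz + x + y.
  leading term x^2yz: subtract (xyz)·f_1 from -x^2yz + x^2z - x^2 + xy - xz + x + y → x^2z - x^2 - xy^2z^2 + xyz^2 - xyz + xy - xz + x + y
  leading term x^2z: subtract (-xz)·f_1 from x^2z - x^2 - xy^2z^2 + xyz^2 - xyz + xy - xz + x + y → -x^2 - xy^2z^2 - xyz^2 - xyz + xy - xz^2 + x + y
  leading term x^2: subtract (x)·f_1 from -x^2 - xy^2z^2 - xyz^2 - xyz + xy - xz^2 + x + y → -xy^2z^2 - xyz^2 + xyz + xy - xz^2 + xz + y
  leading term xy^2z^2: subtract (y^2z^2)·f_1 from -xy^2z^2 - xyz^2 + xyz + xy - xz^2 + xz + y → -xyz^2 + xyz + xy - xz^2 + xz - y^3z^3 + y^2z^3 - y^2z^2 + y
  leading term xyz^2: subtract (yz^2)·f_1 from -xyz^2 + xyz + xy - xz^2 + xz - y^3z^3 + y^2z^3 - y^2z^2 + y → xyz + xy - xz^2 + xz - y^3z^3 - y^2z^2 + yz^3 - yz^2 + y
  leading term xyz: subtract (-yz)·f_1 from xyz + xy - xz^2 + xz - y^3z^3 - y^2z^2 + yz^3 - yz^2 + y → xy - xz^2 + xz - y^3z^3 + yz^3 + yz^2 + yz + y
  leading term xy: subtract (-y)·f_1 from xy - xz^2 + xz - y^3z^3 + yz^3 + yz^2 + yz + y → -xz^2 + xz - y^3z^3 + y^2z + yz^3 + yz^2 - y
  leading term xz^2: subtract (z^2)·f_1 from -xz^2 + xz - y^3z^3 + y^2z + yz^3 + yz^2 - y → xz - y^3z^3 + y^2z + yz^2 - y + z^3 - z^2
  leading term xz: subtract (-z)·f_1 from xz - y^3z^3 + y^2z + yz^2 - y + z^3 - z^2 → -y^3z^3 + y^2z - yz^2 - y + z^3 + z^2 + z
  leading term y^3z^3: no divisor's leading term divides it; move -y^3z^3 to the remainder.
  leading term y^2z: no divisor's leading term divides it; move y^2z to the remainder.
  leading term yz^2: no divisor's leading term divides it; move -yz^2 to the remainder.
  leading term y: no divisor's leading term divides it; move -y to the remainder.
  leading term z^3: no divisor's leading term divides it; move z^3 to the remainder.
  leading term z^2: no divisor's leading term divides it; move z^2 to the remainder.
  leading term z: no divisor's leading term divides it; move z to the remainder.
  remainder -y^3z^3 + y^2z - yz^2 - y + z^3 + z^2 + z ≠ 0; add g_3 = -y^3z^3 + y^2z - yz^2 - y + z^3 + z^2 + z to the basis.

The other S-polynomials (S(f_1,g_3), S(f_2,g_3)) all reduce to 0 modulo the current basis, so we have a Gröbner basis.
Inter-reduce: drop elements whose leading term is divisible by another's, tail-reduce, and make monic.

G = {x - yz + z - 1, y^3z^3 - y^2z + yz^2 + y - z^3 - z^2 - z}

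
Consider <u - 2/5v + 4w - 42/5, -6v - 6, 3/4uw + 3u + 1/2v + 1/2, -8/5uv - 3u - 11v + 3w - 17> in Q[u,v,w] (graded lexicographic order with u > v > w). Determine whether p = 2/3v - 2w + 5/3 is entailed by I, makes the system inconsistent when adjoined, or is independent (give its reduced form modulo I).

First compute the reduced Gröbner basis of I by Buchberger's algorithm.
f_1 = u - 2/5v + 4w - 42/5, LT = u.
f_2 = -6v - 6, LT = v.
f_3 = 3/4uw + 3u + 1/2v + 1/2, LT = uw.
f_4 = -8/5uv - 3u - 11v + 3w - 17, LT = uv.

S(f_1,f_3): lcm = uw. S = -2/5vw + 4w^2 - 4u - 2/3v - 42/5w - 2/3.
  reduce S modulo (f_1, f_2, f_3, f_4):
  remainder 4w^2 + 8w - 32 ≠ 0; add h_5 = 4w^2 + 8w - 32 to the basis.

S(f_1,f_4): lcm = uv. S = -2/5v^2 + 4vw - 15/8u - 611/40v + 15/8w - 85/8.
  reduce S modulo (f_1, f_2, f_3, f_4, h_5):
  remainder 43/8w - 43/4 ≠ 0; add h_6 = 43/8w - 43/4 to the basis.

The other S-polynomials (S(f_1,f_2), S(f_2,f_3), S(f_2,f_4), S(f_3,f_4), S(f_1,h_5), S(f_2,h_5), S(f_3,h_5), S(f_4,h_5), S(f_1,h_6), S(f_2,h_6), S(f_3,h_6), S(f_4,h_6), S(h_5,h_6)) all reduce to 0 modulo the current basis, so we have a Gröbner basis.
Inter-reduce: drop elements whose leading term is divisible by another's, tail-reduce, and make monic.
Reduced Gröbner basis: {u, v + 1, w - 2}.
Label its elements g_1 = u, g_2 = v + 1, g_3 = w - 2.

Reduce p = 2/3v - 2w + 5/3 modulo G:
  leading term v: subtract (2/3)·g_2 from 2/3v - 2w + 5/3 → -2w + 1
  leading term w: subtract (-2)·g_3 from -2w + 1 → -3
  leading term 1: no divisor's leading term divides it; move -3 to the remainder.
  normal form = -3.
The normal form is nonzero, so p ∉ I. Since p minus its normal form lies in I, I + (p) = I + (r) where r = -3; decide whether this ideal is the whole ring.
Here r = -3 is a nonzero constant, hence a unit: 1 ∈ I + (p), the Gröbner basis of I + (p) is {1}, and the enlarged system has no common solution — adjoining p is inconsistent.

Ideal membership is decidable via reduction modulo a Gröbner basis.

Adjoining 2/3v - 2w + 5/3 makes the ideal the whole ring: the system is inconsistent.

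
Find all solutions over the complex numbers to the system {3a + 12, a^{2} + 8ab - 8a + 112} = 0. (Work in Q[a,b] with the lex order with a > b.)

{(-4, 5)}

Compute a lex Gröbner basis by Buchberger's algorithm.
f_1 = 3a + 12, LT = a.
f_2 = a^{2} + 8ab - 8a + 112, LT = a^{2}.

S(f_1,f_2): lcm = a^{2}. S = -8ab + 12a - 112.
  leading term ab: subtract (-\tfrac{8}{3}b)·f_1 from -8ab + 12a - 112 → 12a + 32b - 112
  leading term a: subtract (4)·f_1 from 12a + 32b - 112 → 32b - 160
  leading term b: no divisor's leading term divides it; move 32b to the remainder.
  leading term 1: no divisor's leading term divides it; move -160 to the remainder.
  remainder 32b - 160 ≠ 0; add h_3 = 32b - 160 to the basis.

S(f_1,h_3): leading monomials are coprime, so the S-polynomial reduces to 0 (Buchberger's first criterion).
S(f_2,h_3): leading monomials are coprime, so the S-polynomial reduces to 0 (Buchberger's first criterion).
Every S-polynomial of the final basis reduces to 0, so we have a Gröbner basis.
Inter-reduce: drop elements whose leading term is divisible by another's, tail-reduce, and make monic.
Reduced Gröbner basis: {a + 4, b - 5}.

Since the basis is lex-ordered, b - 5 is univariate in b. Its roots are {5}. Back-substituting each root into the other basis elements fixes the other coordinates.
  b = 5: the earlier basis element becomes a + 4 = 0, giving a = -4 — point (-4, 5).
Substituting each solution back into the original system confirms all equations vanish.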